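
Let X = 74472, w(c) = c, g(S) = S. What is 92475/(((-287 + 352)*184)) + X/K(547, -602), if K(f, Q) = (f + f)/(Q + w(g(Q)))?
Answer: -107228371683/1308424 ≈ -81952.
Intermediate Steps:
K(f, Q) = f/Q (K(f, Q) = (f + f)/(Q + Q) = (2*f)/((2*Q)) = (2*f)*(1/(2*Q)) = f/Q)
92475/(((-287 + 352)*184)) + X/K(547, -602) = 92475/(((-287 + 352)*184)) + 74472/((547/(-602))) = 92475/((65*184)) + 74472/((547*(-1/602))) = 92475/11960 + 74472/(-547/602) = 92475*(1/11960) + 74472*(-602/547) = 18495/2392 - 44832144/547 = -107228371683/1308424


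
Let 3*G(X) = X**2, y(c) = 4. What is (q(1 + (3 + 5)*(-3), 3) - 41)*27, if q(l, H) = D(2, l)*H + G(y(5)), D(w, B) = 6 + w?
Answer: -315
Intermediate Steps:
G(X) = X**2/3
q(l, H) = 16/3 + 8*H (q(l, H) = (6 + 2)*H + (1/3)*4**2 = 8*H + (1/3)*16 = 8*H + 16/3 = 16/3 + 8*H)
(q(1 + (3 + 5)*(-3), 3) - 41)*27 = ((16/3 + 8*3) - 41)*27 = ((16/3 + 24) - 41)*27 = (88/3 - 41)*27 = -35/3*27 = -315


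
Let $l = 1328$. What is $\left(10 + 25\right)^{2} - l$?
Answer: $-103$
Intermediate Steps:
$\left(10 + 25\right)^{2} - l = \left(10 + 25\right)^{2} - 1328 = 35^{2} - 1328 = 1225 - 1328 = -103$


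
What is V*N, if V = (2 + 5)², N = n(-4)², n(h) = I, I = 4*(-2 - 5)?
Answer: 38416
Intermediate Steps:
I = -28 (I = 4*(-7) = -28)
n(h) = -28
N = 784 (N = (-28)² = 784)
V = 49 (V = 7² = 49)
V*N = 49*784 = 38416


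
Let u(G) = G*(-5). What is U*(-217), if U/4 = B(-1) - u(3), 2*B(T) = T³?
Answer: -12586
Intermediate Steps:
u(G) = -5*G
B(T) = T³/2
U = 58 (U = 4*((½)*(-1)³ - (-5)*3) = 4*((½)*(-1) - 1*(-15)) = 4*(-½ + 15) = 4*(29/2) = 58)
U*(-217) = 58*(-217) = -12586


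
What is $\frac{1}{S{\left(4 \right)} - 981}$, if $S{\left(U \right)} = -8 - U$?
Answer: $- \frac{1}{993} \approx -0.0010071$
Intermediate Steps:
$\frac{1}{S{\left(4 \right)} - 981} = \frac{1}{\left(-8 - 4\right) - 981} = \frac{1}{-12 - 981} = \frac{1}{-993} = - \frac{1}{993}$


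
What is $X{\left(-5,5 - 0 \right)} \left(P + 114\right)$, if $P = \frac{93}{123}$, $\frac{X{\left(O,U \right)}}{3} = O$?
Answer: $- \frac{70575}{41} \approx -1721.3$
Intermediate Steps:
$X{\left(O,U \right)} = 3 O$
$P = \frac{31}{41}$ ($P = 93 \cdot \frac{1}{123} = \frac{31}{41} \approx 0.7561$)
$X{\left(-5,5 - 0 \right)} \left(P + 114\right) = 3 \left(-5\right) \left(\frac{31}{41} + 114\right) = \left(-15\right) \frac{4705}{41} = - \frac{70575}{41}$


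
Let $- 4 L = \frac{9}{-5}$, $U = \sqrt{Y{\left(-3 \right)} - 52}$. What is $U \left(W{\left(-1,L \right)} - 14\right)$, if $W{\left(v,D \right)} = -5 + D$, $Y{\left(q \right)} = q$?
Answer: $- \frac{371 i \sqrt{55}}{20} \approx - 137.57 i$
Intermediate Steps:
$U = i \sqrt{55}$ ($U = \sqrt{-3 - 52} = \sqrt{-55} = i \sqrt{55} \approx 7.4162 i$)
$L = \frac{9}{20}$ ($L = - \frac{9 \frac{1}{-5}}{4} = - \frac{9 \left(- \frac{1}{5}\right)}{4} = \left(- \frac{1}{4}\right) \left(- \frac{9}{5}\right) = \frac{9}{20} \approx 0.45$)
$U \left(W{\left(-1,L \right)} - 14\right) = i \sqrt{55} \left(\left(-5 + \frac{9}{20}\right) - 14\right) = i \sqrt{55} \left(- \frac{91}{20} + \left(-42 + 28\right)\right) = i \sqrt{55} \left(- \frac{91}{20} - 14\right) = i \sqrt{55} \left(- \frac{371}{20}\right) = - \frac{371 i \sqrt{55}}{20}$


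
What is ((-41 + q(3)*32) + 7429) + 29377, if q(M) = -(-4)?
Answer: 36893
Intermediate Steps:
q(M) = 4 (q(M) = -1*(-4) = 4)
((-41 + q(3)*32) + 7429) + 29377 = ((-41 + 4*32) + 7429) + 29377 = ((-41 + 128) + 7429) + 29377 = (87 + 7429) + 29377 = 7516 + 29377 = 36893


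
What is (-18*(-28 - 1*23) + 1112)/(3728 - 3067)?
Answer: 2030/661 ≈ 3.0711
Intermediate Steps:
(-18*(-28 - 1*23) + 1112)/(3728 - 3067) = (-18*(-28 - 23) + 1112)/661 = (-18*(-51) + 1112)*(1/661) = (918 + 1112)*(1/661) = 2030*(1/661) = 2030/661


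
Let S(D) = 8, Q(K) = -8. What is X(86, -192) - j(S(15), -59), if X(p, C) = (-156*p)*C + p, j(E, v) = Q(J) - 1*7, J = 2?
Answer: 2575973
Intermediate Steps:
j(E, v) = -15 (j(E, v) = -8 - 1*7 = -8 - 7 = -15)
X(p, C) = p - 156*C*p (X(p, C) = -156*C*p + p = p - 156*C*p)
X(86, -192) - j(S(15), -59) = 86*(1 - 156*(-192)) - 1*(-15) = 86*(1 + 29952) + 15 = 86*29953 + 15 = 2575958 + 15 = 2575973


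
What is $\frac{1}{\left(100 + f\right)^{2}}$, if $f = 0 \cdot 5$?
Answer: $\frac{1}{10000} \approx 0.0001$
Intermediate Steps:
$f = 0$
$\frac{1}{\left(100 + f\right)^{2}} = \frac{1}{\left(100 + 0\right)^{2}} = \frac{1}{100^{2}} = \frac{1}{10000}$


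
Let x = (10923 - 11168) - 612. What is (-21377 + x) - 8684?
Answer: -30918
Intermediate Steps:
x = -857 (x = -245 - 612 = -857)
(-21377 + x) - 8684 = (-21377 - 857) - 8684 = -22234 - 8684 = -30918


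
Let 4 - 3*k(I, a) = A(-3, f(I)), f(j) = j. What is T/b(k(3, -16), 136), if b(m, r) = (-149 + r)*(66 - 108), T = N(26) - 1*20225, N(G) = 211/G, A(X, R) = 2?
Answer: -175213/4732 ≈ -37.027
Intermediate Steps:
T = -525639/26 (T = 211/26 - 1*20225 = 211*(1/26) - 20225 = 211/26 - 20225 = -525639/26 ≈ -20217.)
k(I, a) = ⅔ (k(I, a) = 4/3 - ⅓*2 = 4/3 - ⅔ = ⅔)
b(m, r) = 6258 - 42*r (b(m, r) = (-149 + r)*(-42) = 6258 - 42*r)
T/b(k(3, -16), 136) = -525639/(26*(6258 - 42*136)) = -525639/(26*(6258 - 5712)) = -525639/26/546 = -525639/26*1/546 = -175213/4732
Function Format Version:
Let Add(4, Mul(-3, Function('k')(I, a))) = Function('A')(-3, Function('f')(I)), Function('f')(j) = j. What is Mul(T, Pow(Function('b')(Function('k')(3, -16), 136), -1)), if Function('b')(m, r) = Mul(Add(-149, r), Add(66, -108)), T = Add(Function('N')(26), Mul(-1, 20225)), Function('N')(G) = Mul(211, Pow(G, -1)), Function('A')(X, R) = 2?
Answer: Rational(-175213, 4732) ≈ -37.027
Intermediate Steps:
T = Rational(-525639, 26) (T = Add(Mul(211, Pow(26, -1)), Mul(-1, 20225)) = Add(Mul(211, Rational(1, 26)), -20225) = Add(Rational(211, 26), -20225) = Rational(-525639, 26) ≈ -20217.)
Function('k')(I, a) = Rational(2, 3) (Function('k')(I, a) = Add(Rational(4, 3), Mul(Rational(-1, 3), 2)) = Add(Rational(4, 3), Rational(-2, 3)) = Rational(2, 3))
Function('b')(m, r) = Add(6258, Mul(-42, r)) (Function('b')(m, r) = Mul(Add(-149, r), -42) = Add(6258, Mul(-42, r)))
Mul(T, Pow(Function('b')(Function('k')(3, -16), 136), -1)) = Mul(Rational(-525639, 26), Pow(Add(6258, Mul(-42, 136)), -1)) = Mul(Rational(-525639, 26), Pow(Add(6258, -5712), -1)) = Mul(Rational(-525639, 26), Pow(546, -1)) = Mul(Rational(-525639, 26), Rational(1, 546)) = Rational(-175213, 4732)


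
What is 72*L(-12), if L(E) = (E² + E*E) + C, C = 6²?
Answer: 23328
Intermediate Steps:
C = 36
L(E) = 36 + 2*E² (L(E) = (E² + E*E) + 36 = (E² + E²) + 36 = 2*E² + 36 = 36 + 2*E²)
72*L(-12) = 72*(36 + 2*(-12)²) = 72*(36 + 2*144) = 72*(36 + 288) = 72*324 = 23328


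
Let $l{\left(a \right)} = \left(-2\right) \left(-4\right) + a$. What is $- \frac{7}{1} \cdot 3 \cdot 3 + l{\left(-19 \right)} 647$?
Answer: $-7180$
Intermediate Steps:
$l{\left(a \right)} = 8 + a$
$- \frac{7}{1} \cdot 3 \cdot 3 + l{\left(-19 \right)} 647 = - \frac{7}{1} \cdot 3 \cdot 3 + \left(8 - 19\right) 647 = \left(-7\right) 1 \cdot 3 \cdot 3 - 7117 = \left(-7\right) 3 \cdot 3 - 7117 = \left(-21\right) 3 - 7117 = -63 - 7117 = -7180$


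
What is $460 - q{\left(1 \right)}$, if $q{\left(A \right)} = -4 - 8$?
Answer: $472$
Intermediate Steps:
$q{\left(A \right)} = -12$
$460 - q{\left(1 \right)} = 460 - -12 = 460 + 12 = 472$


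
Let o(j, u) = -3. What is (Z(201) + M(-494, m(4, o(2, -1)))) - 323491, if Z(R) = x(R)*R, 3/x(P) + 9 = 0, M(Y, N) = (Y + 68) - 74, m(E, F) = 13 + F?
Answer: -324058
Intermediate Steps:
M(Y, N) = -6 + Y (M(Y, N) = (68 + Y) - 74 = -6 + Y)
x(P) = -⅓ (x(P) = 3/(-9 + 0) = 3/(-9) = 3*(-⅑) = -⅓)
Z(R) = -R/3
(Z(201) + M(-494, m(4, o(2, -1)))) - 323491 = (-⅓*201 + (-6 - 494)) - 323491 = (-67 - 500) - 323491 = -567 - 323491 = -324058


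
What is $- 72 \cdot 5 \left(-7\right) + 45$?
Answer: $2565$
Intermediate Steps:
$- 72 \cdot 5 \left(-7\right) + 45 = \left(-72\right) \left(-35\right) + 45 = 2520 + 45 = 2565$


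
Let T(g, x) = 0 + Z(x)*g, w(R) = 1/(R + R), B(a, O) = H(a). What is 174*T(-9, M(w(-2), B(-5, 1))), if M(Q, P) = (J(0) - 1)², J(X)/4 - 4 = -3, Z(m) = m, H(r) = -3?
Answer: -14094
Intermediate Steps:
J(X) = 4 (J(X) = 16 + 4*(-3) = 16 - 12 = 4)
B(a, O) = -3
w(R) = 1/(2*R)
M(Q, P) = 9 (M(Q, P) = (4 - 1)² = 3² = 9)
T(g, x) = g*x (T(g, x) = 0 + x*g = 0 + g*x = g*x)
174*T(-9, M(w(-2), B(-5, 1))) = 174*(-9*9) = 174*(-81) = -14094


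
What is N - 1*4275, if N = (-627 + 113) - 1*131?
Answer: -4920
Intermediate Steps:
N = -645 (N = -514 - 131 = -645)
N - 1*4275 = -645 - 1*4275 = -645 - 4275 = -4920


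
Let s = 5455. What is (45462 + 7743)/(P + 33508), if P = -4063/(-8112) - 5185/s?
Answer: 94174893072/59309650825 ≈ 1.5879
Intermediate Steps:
P = -3979411/8850192 (P = -4063/(-8112) - 5185/5455 = -4063*(-1/8112) - 5185*1/5455 = 4063/8112 - 1037/1091 = -3979411/8850192 ≈ -0.44964)
(45462 + 7743)/(P + 33508) = (45462 + 7743)/(-3979411/8850192 + 33508) = 53205/(296548254125/8850192) = 53205*(8850192/296548254125) = 94174893072/59309650825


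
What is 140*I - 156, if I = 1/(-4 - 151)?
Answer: -4864/31 ≈ -156.90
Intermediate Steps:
I = -1/155 (I = 1/(-155) = -1/155 ≈ -0.0064516)
140*I - 156 = 140*(-1/155) - 156 = -28/31 - 156 = -4864/31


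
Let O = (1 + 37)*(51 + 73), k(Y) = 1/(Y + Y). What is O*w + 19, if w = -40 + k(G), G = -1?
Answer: -190817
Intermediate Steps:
k(Y) = 1/(2*Y)
O = 4712 (O = 38*124 = 4712)
w = -81/2 (w = -40 + (½)/(-1) = -40 + (½)*(-1) = -40 - ½ = -81/2 ≈ -40.500)
O*w + 19 = 4712*(-81/2) + 19 = -190836 + 19 = -190817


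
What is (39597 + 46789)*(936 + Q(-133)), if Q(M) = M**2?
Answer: 1608939250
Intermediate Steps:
(39597 + 46789)*(936 + Q(-133)) = (39597 + 46789)*(936 + (-133)**2) = 86386*(936 + 17689) = 86386*18625 = 1608939250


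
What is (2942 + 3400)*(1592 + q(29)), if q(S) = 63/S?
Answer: 293197002/29 ≈ 1.0110e+7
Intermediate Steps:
(2942 + 3400)*(1592 + q(29)) = (2942 + 3400)*(1592 + 63/29) = 6342*(1592 + 63*(1/29)) = 6342*(1592 + 63/29) = 6342*(46231/29) = 293197002/29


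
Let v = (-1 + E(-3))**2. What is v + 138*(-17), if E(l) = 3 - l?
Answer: -2321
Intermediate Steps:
v = 25 (v = (-1 + (3 - 1*(-3)))**2 = (-1 + (3 + 3))**2 = (-1 + 6)**2 = 5**2 = 25)
v + 138*(-17) = 25 + 138*(-17) = 25 - 2346 = -2321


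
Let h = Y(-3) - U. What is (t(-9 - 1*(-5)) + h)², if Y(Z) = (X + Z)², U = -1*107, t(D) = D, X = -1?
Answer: 14161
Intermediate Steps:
U = -107
Y(Z) = (-1 + Z)²
h = 123 (h = (-1 - 3)² - 1*(-107) = (-4)² + 107 = 16 + 107 = 123)
(t(-9 - 1*(-5)) + h)² = ((-9 - 1*(-5)) + 123)² = ((-9 + 5) + 123)² = (-4 + 123)² = 119² = 14161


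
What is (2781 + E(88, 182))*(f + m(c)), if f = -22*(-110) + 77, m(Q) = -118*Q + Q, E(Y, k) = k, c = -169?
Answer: 65986010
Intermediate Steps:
m(Q) = -117*Q
f = 2497 (f = 2420 + 77 = 2497)
(2781 + E(88, 182))*(f + m(c)) = (2781 + 182)*(2497 - 117*(-169)) = 2963*(2497 + 19773) = 2963*22270 = 65986010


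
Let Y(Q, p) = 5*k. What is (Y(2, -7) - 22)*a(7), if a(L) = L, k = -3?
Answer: -259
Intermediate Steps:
Y(Q, p) = -15 (Y(Q, p) = 5*(-3) = -15)
(Y(2, -7) - 22)*a(7) = (-15 - 22)*7 = -37*7 = -259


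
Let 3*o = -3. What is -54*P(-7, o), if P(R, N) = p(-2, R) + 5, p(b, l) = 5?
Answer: -540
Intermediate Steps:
o = -1 (o = (⅓)*(-3) = -1)
P(R, N) = 10 (P(R, N) = 5 + 5 = 10)
-54*P(-7, o) = -54*10 = -540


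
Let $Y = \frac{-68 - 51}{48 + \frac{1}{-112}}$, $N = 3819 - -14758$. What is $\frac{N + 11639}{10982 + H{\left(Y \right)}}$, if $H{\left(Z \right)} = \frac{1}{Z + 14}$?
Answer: $\frac{623678384}{226677593} \approx 2.7514$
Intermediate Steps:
$N = 18577$ ($N = 3819 + 14758 = 18577$)
$Y = - \frac{13328}{5375}$ ($Y = - \frac{119}{48 - \frac{1}{112}} = - \frac{119}{\frac{5375}{112}} = \left(-119\right) \frac{112}{5375} = - \frac{13328}{5375} \approx -2.4796$)
$H{\left(Z \right)} = \frac{1}{14 + Z}$
$\frac{N + 11639}{10982 + H{\left(Y \right)}} = \frac{18577 + 11639}{10982 + \frac{1}{14 - \frac{13328}{5375}}} = \frac{30216}{10982 + \frac{1}{\frac{61922}{5375}}} = \frac{30216}{10982 + \frac{5375}{61922}} = \frac{30216}{\frac{680032779}{61922}} = 30216 \cdot \frac{61922}{680032779} = \frac{623678384}{226677593}$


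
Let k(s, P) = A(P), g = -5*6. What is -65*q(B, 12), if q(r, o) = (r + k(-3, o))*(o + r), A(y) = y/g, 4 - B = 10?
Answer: 2496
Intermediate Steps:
g = -30
B = -6 (B = 4 - 1*10 = 4 - 10 = -6)
A(y) = -y/30 (A(y) = y/(-30) = y*(-1/30) = -y/30)
k(s, P) = -P/30
q(r, o) = (o + r)*(r - o/30) (q(r, o) = (r - o/30)*(o + r) = (o + r)*(r - o/30))
-65*q(B, 12) = -65*((-6)**2 - 1/30*12**2 + (29/30)*12*(-6)) = -65*(36 - 1/30*144 - 348/5) = -65*(36 - 24/5 - 348/5) = -65*(-192/5) = 2496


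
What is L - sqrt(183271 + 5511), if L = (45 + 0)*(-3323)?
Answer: -149535 - sqrt(188782) ≈ -1.4997e+5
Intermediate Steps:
L = -149535 (L = 45*(-3323) = -149535)
L - sqrt(183271 + 5511) = -149535 - sqrt(183271 + 5511) = -149535 - sqrt(188782)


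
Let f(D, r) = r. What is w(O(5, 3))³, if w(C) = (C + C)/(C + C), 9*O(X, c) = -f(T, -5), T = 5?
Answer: 1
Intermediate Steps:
O(X, c) = 5/9 (O(X, c) = (-1*(-5))/9 = (⅑)*5 = 5/9)
w(C) = 1 (w(C) = (2*C)/((2*C)) = (2*C)*(1/(2*C)) = 1)
w(O(5, 3))³ = 1³ = 1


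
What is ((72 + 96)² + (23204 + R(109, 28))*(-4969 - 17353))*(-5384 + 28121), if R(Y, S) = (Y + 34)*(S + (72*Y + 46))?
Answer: -586735558020612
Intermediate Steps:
R(Y, S) = (34 + Y)*(46 + S + 72*Y) (R(Y, S) = (34 + Y)*(S + (46 + 72*Y)) = (34 + Y)*(46 + S + 72*Y))
((72 + 96)² + (23204 + R(109, 28))*(-4969 - 17353))*(-5384 + 28121) = ((72 + 96)² + (23204 + (1564 + 34*28 + 72*109² + 2494*109 + 28*109))*(-4969 - 17353))*(-5384 + 28121) = (168² + (23204 + (1564 + 952 + 72*11881 + 271846 + 3052))*(-22322))*22737 = (28224 + (23204 + (1564 + 952 + 855432 + 271846 + 3052))*(-22322))*22737 = (28224 + (23204 + 1132846)*(-22322))*22737 = (28224 + 1156050*(-22322))*22737 = (28224 - 25805348100)*22737 = -25805319876*22737 = -586735558020612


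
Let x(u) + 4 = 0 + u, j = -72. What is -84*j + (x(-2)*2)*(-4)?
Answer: 6096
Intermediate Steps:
x(u) = -4 + u (x(u) = -4 + (0 + u) = -4 + u)
-84*j + (x(-2)*2)*(-4) = -84*(-72) + ((-4 - 2)*2)*(-4) = 6048 - 6*2*(-4) = 6048 - 12*(-4) = 6048 + 48 = 6096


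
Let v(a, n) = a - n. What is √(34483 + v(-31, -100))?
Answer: 2*√8638 ≈ 185.88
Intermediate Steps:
√(34483 + v(-31, -100)) = √(34483 + (-31 - 1*(-100))) = √(34483 + (-31 + 100)) = √(34483 + 69) = √34552 = 2*√8638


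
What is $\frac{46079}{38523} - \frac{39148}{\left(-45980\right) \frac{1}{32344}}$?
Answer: $\frac{12195013372849}{442821885} \approx 27539.0$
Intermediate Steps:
$\frac{46079}{38523} - \frac{39148}{\left(-45980\right) \frac{1}{32344}} = 46079 \cdot \frac{1}{38523} - \frac{39148}{\left(-45980\right) \frac{1}{32344}} = \frac{46079}{38523} - \frac{39148}{- \frac{11495}{8086}} = \frac{46079}{38523} - - \frac{316550728}{11495} = \frac{46079}{38523} + \frac{316550728}{11495} = \frac{12195013372849}{442821885}$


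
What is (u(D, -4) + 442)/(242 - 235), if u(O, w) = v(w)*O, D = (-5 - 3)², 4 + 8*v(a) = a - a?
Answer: 410/7 ≈ 58.571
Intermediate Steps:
v(a) = -½ (v(a) = -½ + (a - a)/8 = -½ + (⅛)*0 = -½ + 0 = -½)
D = 64 (D = (-8)² = 64)
u(O, w) = -O/2
(u(D, -4) + 442)/(242 - 235) = (-½*64 + 442)/(242 - 235) = (-32 + 442)/7 = 410*(⅐) = 410/7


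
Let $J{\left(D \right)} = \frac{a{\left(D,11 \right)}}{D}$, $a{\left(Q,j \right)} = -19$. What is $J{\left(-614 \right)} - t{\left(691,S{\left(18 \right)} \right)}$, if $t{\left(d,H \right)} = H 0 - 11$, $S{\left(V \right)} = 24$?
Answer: $\frac{6773}{614} \approx 11.031$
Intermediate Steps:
$J{\left(D \right)} = - \frac{19}{D}$
$t{\left(d,H \right)} = -11$ ($t{\left(d,H \right)} = 0 - 11 = -11$)
$J{\left(-614 \right)} - t{\left(691,S{\left(18 \right)} \right)} = - \frac{19}{-614} - -11 = \left(-19\right) \left(- \frac{1}{614}\right) + 11 = \frac{19}{614} + 11 = \frac{6773}{614}$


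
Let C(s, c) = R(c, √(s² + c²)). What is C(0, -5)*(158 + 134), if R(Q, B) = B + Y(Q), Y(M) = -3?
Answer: 584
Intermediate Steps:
R(Q, B) = -3 + B (R(Q, B) = B - 3 = -3 + B)
C(s, c) = -3 + √(c² + s²) (C(s, c) = -3 + √(s² + c²) = -3 + √(c² + s²))
C(0, -5)*(158 + 134) = (-3 + √((-5)² + 0²))*(158 + 134) = (-3 + √(25 + 0))*292 = (-3 + √25)*292 = (-3 + 5)*292 = 2*292 = 584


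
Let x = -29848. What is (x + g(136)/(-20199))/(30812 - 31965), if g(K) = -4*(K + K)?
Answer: 602898664/23289447 ≈ 25.887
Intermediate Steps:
g(K) = -8*K
(x + g(136)/(-20199))/(30812 - 31965) = (-29848 - 8*136/(-20199))/(30812 - 31965) = (-29848 - 1088*(-1/20199))/(-1153) = (-29848 + 1088/20199)*(-1/1153) = -602898664/20199*(-1/1153) = 602898664/23289447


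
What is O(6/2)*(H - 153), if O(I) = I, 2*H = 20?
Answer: -429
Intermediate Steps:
H = 10 (H = (½)*20 = 10)
O(6/2)*(H - 153) = (6/2)*(10 - 153) = (6*(½))*(-143) = 3*(-143) = -429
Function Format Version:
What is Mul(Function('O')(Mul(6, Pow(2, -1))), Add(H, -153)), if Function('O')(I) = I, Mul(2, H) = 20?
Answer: -429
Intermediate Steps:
H = 10 (H = Mul(Rational(1, 2), 20) = 10)
Mul(Function('O')(Mul(6, Pow(2, -1))), Add(H, -153)) = Mul(Mul(6, Pow(2, -1)), Add(10, -153)) = Mul(Mul(6, Rational(1, 2)), -143) = Mul(3, -143) = -429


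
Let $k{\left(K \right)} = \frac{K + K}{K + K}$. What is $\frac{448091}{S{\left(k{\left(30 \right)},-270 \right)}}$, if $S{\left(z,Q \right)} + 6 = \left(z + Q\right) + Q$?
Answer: $- \frac{448091}{545} \approx -822.19$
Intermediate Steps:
$k{\left(K \right)} = 1$ ($k{\left(K \right)} = \frac{2 K}{2 K} = 2 K \frac{1}{2 K} = 1$)
$S{\left(z,Q \right)} = -6 + z + 2 Q$ ($S{\left(z,Q \right)} = -6 + \left(\left(z + Q\right) + Q\right) = -6 + \left(\left(Q + z\right) + Q\right) = -6 + \left(z + 2 Q\right) = -6 + z + 2 Q$)
$\frac{448091}{S{\left(k{\left(30 \right)},-270 \right)}} = \frac{448091}{-6 + 1 + 2 \left(-270\right)} = \frac{448091}{-6 + 1 - 540} = \frac{448091}{-545} = 448091 \left(- \frac{1}{545}\right) = - \frac{448091}{545}$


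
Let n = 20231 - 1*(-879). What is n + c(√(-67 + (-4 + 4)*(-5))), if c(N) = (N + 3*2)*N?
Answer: 21043 + 6*I*√67 ≈ 21043.0 + 49.112*I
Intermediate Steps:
n = 21110 (n = 20231 + 879 = 21110)
c(N) = N*(6 + N) (c(N) = (N + 6)*N = (6 + N)*N = N*(6 + N))
n + c(√(-67 + (-4 + 4)*(-5))) = 21110 + √(-67 + (-4 + 4)*(-5))*(6 + √(-67 + (-4 + 4)*(-5))) = 21110 + √(-67 + 0*(-5))*(6 + √(-67 + 0*(-5))) = 21110 + √(-67 + 0)*(6 + √(-67 + 0)) = 21110 + √(-67)*(6 + √(-67)) = 21110 + (I*√67)*(6 + I*√67) = 21110 + I*√67*(6 + I*√67)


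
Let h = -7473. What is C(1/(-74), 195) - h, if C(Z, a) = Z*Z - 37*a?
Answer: 1412809/5476 ≈ 258.00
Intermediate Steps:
C(Z, a) = Z² - 37*a
C(1/(-74), 195) - h = ((1/(-74))² - 37*195) - 1*(-7473) = ((-1/74)² - 7215) + 7473 = (1/5476 - 7215) + 7473 = -39509339/5476 + 7473 = 1412809/5476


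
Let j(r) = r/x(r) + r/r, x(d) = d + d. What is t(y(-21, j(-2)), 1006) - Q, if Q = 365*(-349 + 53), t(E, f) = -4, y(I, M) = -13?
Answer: 108036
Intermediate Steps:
x(d) = 2*d
j(r) = 3/2 (j(r) = r/((2*r)) + r/r = r*(1/(2*r)) + 1 = ½ + 1 = 3/2)
Q = -108040 (Q = 365*(-296) = -108040)
t(y(-21, j(-2)), 1006) - Q = -4 - 1*(-108040) = -4 + 108040 = 108036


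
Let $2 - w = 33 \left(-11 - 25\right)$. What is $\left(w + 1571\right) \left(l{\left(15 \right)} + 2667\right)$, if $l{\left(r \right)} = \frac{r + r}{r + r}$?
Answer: $7366348$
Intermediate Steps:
$l{\left(r \right)} = 1$ ($l{\left(r \right)} = \frac{2 r}{2 r} = 2 r \frac{1}{2 r} = 1$)
$w = 1190$ ($w = 2 - 33 \left(-11 - 25\right) = 2 - 33 \left(-36\right) = 2 - -1188 = 2 + 1188 = 1190$)
$\left(w + 1571\right) \left(l{\left(15 \right)} + 2667\right) = \left(1190 + 1571\right) \left(1 + 2667\right) = 2761 \cdot 2668 = 7366348$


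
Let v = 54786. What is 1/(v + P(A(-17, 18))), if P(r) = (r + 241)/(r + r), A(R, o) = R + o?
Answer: 1/54907 ≈ 1.8213e-5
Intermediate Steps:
P(r) = (241 + r)/(2*r) (P(r) = (241 + r)/((2*r)) = (241 + r)*(1/(2*r)) = (241 + r)/(2*r))
1/(v + P(A(-17, 18))) = 1/(54786 + (241 + (-17 + 18))/(2*(-17 + 18))) = 1/(54786 + (1/2)*(241 + 1)/1) = 1/(54786 + (1/2)*1*242) = 1/(54786 + 121) = 1/54907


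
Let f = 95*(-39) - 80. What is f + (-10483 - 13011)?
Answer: -27279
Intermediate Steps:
f = -3785 (f = -3705 - 80 = -3785)
f + (-10483 - 13011) = -3785 + (-10483 - 13011) = -3785 - 23494 = -27279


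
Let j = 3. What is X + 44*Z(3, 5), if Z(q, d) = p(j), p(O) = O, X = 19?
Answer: 151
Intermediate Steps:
Z(q, d) = 3
X + 44*Z(3, 5) = 19 + 44*3 = 19 + 132 = 151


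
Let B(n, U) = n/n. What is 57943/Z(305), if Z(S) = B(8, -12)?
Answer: 57943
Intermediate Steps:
B(n, U) = 1
Z(S) = 1
57943/Z(305) = 57943/1 = 57943*1 = 57943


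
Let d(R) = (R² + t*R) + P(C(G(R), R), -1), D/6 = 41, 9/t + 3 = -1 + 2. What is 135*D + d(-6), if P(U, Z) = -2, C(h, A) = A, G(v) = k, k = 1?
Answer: 33271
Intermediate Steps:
G(v) = 1
t = -9/2 (t = 9/(-3 + (-1 + 2)) = 9/(-3 + 1) = 9/(-2) = 9*(-½) = -9/2 ≈ -4.5000)
D = 246 (D = 6*41 = 246)
d(R) = -2 + R² - 9*R/2 (d(R) = (R² - 9*R/2) - 2 = -2 + R² - 9*R/2)
135*D + d(-6) = 135*246 + (-2 + (-6)² - 9/2*(-6)) = 33210 + (-2 + 36 + 27) = 33210 + 61 = 33271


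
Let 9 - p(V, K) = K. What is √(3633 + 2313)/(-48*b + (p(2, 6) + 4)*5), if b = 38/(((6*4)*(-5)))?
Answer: 5*√5946/251 ≈ 1.5361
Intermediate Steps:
p(V, K) = 9 - K
b = -19/60 (b = 38/((24*(-5))) = 38/(-120) = 38*(-1/120) = -19/60 ≈ -0.31667)
√(3633 + 2313)/(-48*b + (p(2, 6) + 4)*5) = √(3633 + 2313)/(-48*(-19/60) + ((9 - 1*6) + 4)*5) = √5946/(76/5 + ((9 - 6) + 4)*5) = √5946/(76/5 + (3 + 4)*5) = √5946/(76/5 + 7*5) = √5946/(76/5 + 35) = √5946/(251/5) = √5946*(5/251) = 5*√5946/251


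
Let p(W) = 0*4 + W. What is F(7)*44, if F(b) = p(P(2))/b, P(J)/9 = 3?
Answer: 1188/7 ≈ 169.71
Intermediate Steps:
P(J) = 27 (P(J) = 9*3 = 27)
p(W) = W (p(W) = 0 + W = W)
F(b) = 27/b
F(7)*44 = (27/7)*44 = 1188/7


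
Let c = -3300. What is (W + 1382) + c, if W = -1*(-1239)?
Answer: -679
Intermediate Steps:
W = 1239
(W + 1382) + c = (1239 + 1382) - 3300 = 2621 - 3300 = -679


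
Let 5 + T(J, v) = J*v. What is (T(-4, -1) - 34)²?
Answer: 1225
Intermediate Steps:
T(J, v) = -5 + J*v
(T(-4, -1) - 34)² = ((-5 - 4*(-1)) - 34)² = ((-5 + 4) - 34)² = (-1 - 34)² = (-35)² = 1225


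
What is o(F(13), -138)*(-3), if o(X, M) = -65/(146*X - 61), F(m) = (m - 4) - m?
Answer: -13/43 ≈ -0.30233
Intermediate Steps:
F(m) = -4 (F(m) = (-4 + m) - m = -4)
o(X, M) = -65/(-61 + 146*X)
o(F(13), -138)*(-3) = -65/(-61 + 146*(-4))*(-3) = -65/(-61 - 584)*(-3) = -65/(-645)*(-3) = -65*(-1/645)*(-3) = (13/129)*(-3) = -13/43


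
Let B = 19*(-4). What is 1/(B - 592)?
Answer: -1/668 ≈ -0.0014970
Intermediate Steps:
B = -76
1/(B - 592) = 1/(-76 - 592) = 1/(-668) = -1/668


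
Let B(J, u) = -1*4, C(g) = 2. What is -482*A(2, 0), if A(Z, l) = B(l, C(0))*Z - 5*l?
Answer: 3856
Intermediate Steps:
B(J, u) = -4
A(Z, l) = -5*l - 4*Z (A(Z, l) = -4*Z - 5*l = -5*l - 4*Z)
-482*A(2, 0) = -482*(-5*0 - 4*2) = -482*(0 - 8) = -482*(-8) = 3856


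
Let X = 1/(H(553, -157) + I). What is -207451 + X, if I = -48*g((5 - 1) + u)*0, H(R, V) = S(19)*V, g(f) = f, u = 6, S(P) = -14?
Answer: -455977297/2198 ≈ -2.0745e+5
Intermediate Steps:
H(R, V) = -14*V
I = 0 (I = -48*((5 - 1) + 6)*0 = -48*(4 + 6)*0 = -48*10*0 = -480*0 = 0)
X = 1/2198 (X = 1/(-14*(-157) + 0) = 1/(2198 + 0) = 1/2198 ≈ 0.00045496)
-207451 + X = -207451 + 1/2198 = -455977297/2198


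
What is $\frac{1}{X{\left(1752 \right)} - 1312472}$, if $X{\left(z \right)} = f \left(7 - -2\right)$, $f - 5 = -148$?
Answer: $- \frac{1}{1313759} \approx -7.6117 \cdot 10^{-7}$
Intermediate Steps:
$f = -143$ ($f = 5 - 148 = -143$)
$X{\left(z \right)} = -1287$ ($X{\left(z \right)} = - 143 \left(7 - -2\right) = - 143 \left(7 + 2\right) = \left(-143\right) 9 = -1287$)
$\frac{1}{X{\left(1752 \right)} - 1312472} = \frac{1}{-1287 - 1312472} = \frac{1}{-1313759} = - \frac{1}{1313759}$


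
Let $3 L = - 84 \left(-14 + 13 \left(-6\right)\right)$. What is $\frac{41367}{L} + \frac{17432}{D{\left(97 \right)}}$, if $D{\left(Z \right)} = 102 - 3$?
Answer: $\frac{49000165}{255024} \approx 192.14$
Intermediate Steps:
$D{\left(Z \right)} = 99$
$L = 2576$ ($L = \frac{\left(-84\right) \left(-14 + 13 \left(-6\right)\right)}{3} = \frac{\left(-84\right) \left(-14 - 78\right)}{3} = \frac{\left(-84\right) \left(-92\right)}{3} = \frac{1}{3} \cdot 7728 = 2576$)
$\frac{41367}{L} + \frac{17432}{D{\left(97 \right)}} = \frac{41367}{2576} + \frac{17432}{99} = \frac{49000165}{255024}$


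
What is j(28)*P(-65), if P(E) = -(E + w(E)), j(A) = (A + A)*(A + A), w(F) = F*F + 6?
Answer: -13064576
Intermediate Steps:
w(F) = 6 + F² (w(F) = F² + 6 = 6 + F²)
j(A) = 4*A² (j(A) = (2*A)*(2*A) = 4*A²)
P(E) = -6 - E - E² (P(E) = -(E + (6 + E²)) = -(6 + E + E²) = -6 - E - E²)
j(28)*P(-65) = (4*28²)*(-6 - 1*(-65) - 1*(-65)²) = (4*784)*(-6 + 65 - 1*4225) = 3136*(-6 + 65 - 4225) = 3136*(-4166) = -13064576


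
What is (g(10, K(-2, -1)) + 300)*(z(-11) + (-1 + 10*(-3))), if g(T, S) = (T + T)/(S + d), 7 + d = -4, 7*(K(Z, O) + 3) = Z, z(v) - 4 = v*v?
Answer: 140342/5 ≈ 28068.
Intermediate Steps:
z(v) = 4 + v² (z(v) = 4 + v*v = 4 + v²)
K(Z, O) = -3 + Z/7
d = -11 (d = -7 - 4 = -11)
g(T, S) = 2*T/(-11 + S) (g(T, S) = (T + T)/(S - 11) = (2*T)/(-11 + S) = 2*T/(-11 + S))
(g(10, K(-2, -1)) + 300)*(z(-11) + (-1 + 10*(-3))) = (2*10/(-11 + (-3 + (⅐)*(-2))) + 300)*((4 + (-11)²) + (-1 + 10*(-3))) = (2*10/(-11 + (-3 - 2/7)) + 300)*((4 + 121) + (-1 - 30)) = (2*10/(-11 - 23/7) + 300)*(125 - 31) = (2*10/(-100/7) + 300)*94 = (2*10*(-7/100) + 300)*94 = (-7/5 + 300)*94 = (1493/5)*94 = 140342/5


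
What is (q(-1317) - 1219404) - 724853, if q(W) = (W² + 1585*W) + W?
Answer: -2298530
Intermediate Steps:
q(W) = W² + 1586*W
(q(-1317) - 1219404) - 724853 = (-1317*(1586 - 1317) - 1219404) - 724853 = (-1317*269 - 1219404) - 724853 = (-354273 - 1219404) - 724853 = -1573677 - 724853 = -2298530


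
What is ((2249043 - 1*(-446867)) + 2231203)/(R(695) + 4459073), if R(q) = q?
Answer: 4927113/4459768 ≈ 1.1048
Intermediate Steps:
((2249043 - 1*(-446867)) + 2231203)/(R(695) + 4459073) = ((2249043 - 1*(-446867)) + 2231203)/(695 + 4459073) = ((2249043 + 446867) + 2231203)/4459768 = (2695910 + 2231203)*(1/4459768) = 4927113*(1/4459768) = 4927113/4459768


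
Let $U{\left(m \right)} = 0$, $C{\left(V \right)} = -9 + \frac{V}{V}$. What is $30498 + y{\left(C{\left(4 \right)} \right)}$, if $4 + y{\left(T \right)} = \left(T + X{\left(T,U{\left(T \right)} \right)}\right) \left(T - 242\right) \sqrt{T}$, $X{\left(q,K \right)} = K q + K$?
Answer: $30494 + 4000 i \sqrt{2} \approx 30494.0 + 5656.9 i$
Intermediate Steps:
$C{\left(V \right)} = -8$ ($C{\left(V \right)} = -9 + 1 = -8$)
$X{\left(q,K \right)} = K + K q$
$y{\left(T \right)} = -4 + T^{\frac{3}{2}} \left(-242 + T\right)$ ($y{\left(T \right)} = -4 + \left(T + 0 \left(1 + T\right)\right) \left(T - 242\right) \sqrt{T} = -4 + \left(T + 0\right) \left(-242 + T\right) \sqrt{T} = -4 + T \left(-242 + T\right) \sqrt{T} = -4 + T^{\frac{3}{2}} \left(-242 + T\right)$)
$30498 + y{\left(C{\left(4 \right)} \right)} = 30498 - \left(4 - 3872 i \sqrt{2} - 128 i \sqrt{2}\right) = 30498 - \left(4 - 128 i \sqrt{2} + 242 \left(-16\right) i \sqrt{2}\right) = 30498 + \left(-4 + 128 i \sqrt{2} + 3872 i \sqrt{2}\right) = 30498 - \left(4 - 4000 i \sqrt{2}\right) = 30494 + 4000 i \sqrt{2}$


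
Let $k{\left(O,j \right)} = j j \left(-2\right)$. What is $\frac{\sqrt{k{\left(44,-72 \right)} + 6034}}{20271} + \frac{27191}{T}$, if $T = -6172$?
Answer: $- \frac{27191}{6172} + \frac{i \sqrt{4334}}{20271} \approx -4.4055 + 0.0032477 i$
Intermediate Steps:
$k{\left(O,j \right)} = - 2 j^{2}$ ($k{\left(O,j \right)} = j^{2} \left(-2\right) = - 2 j^{2}$)
$\frac{\sqrt{k{\left(44,-72 \right)} + 6034}}{20271} + \frac{27191}{T} = \frac{\sqrt{- 2 \left(-72\right)^{2} + 6034}}{20271} + \frac{27191}{-6172} = \sqrt{\left(-2\right) 5184 + 6034} \cdot \frac{1}{20271} + 27191 \left(- \frac{1}{6172}\right) = \sqrt{-10368 + 6034} \cdot \frac{1}{20271} - \frac{27191}{6172} = \sqrt{-4334} \cdot \frac{1}{20271} - \frac{27191}{6172} = i \sqrt{4334} \cdot \frac{1}{20271} - \frac{27191}{6172} = \frac{i \sqrt{4334}}{20271} - \frac{27191}{6172} = - \frac{27191}{6172} + \frac{i \sqrt{4334}}{20271}$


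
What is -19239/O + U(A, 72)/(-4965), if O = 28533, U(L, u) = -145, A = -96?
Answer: -6092290/9444423 ≈ -0.64507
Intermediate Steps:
-19239/O + U(A, 72)/(-4965) = -19239/28533 - 145/(-4965) = -19239*1/28533 - 145*(-1/4965) = -6413/9511 + 29/993 = -6092290/9444423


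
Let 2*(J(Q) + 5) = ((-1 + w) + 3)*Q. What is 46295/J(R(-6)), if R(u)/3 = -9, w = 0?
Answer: -46295/32 ≈ -1446.7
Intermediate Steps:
R(u) = -27 (R(u) = 3*(-9) = -27)
J(Q) = -5 + Q (J(Q) = -5 + (((-1 + 0) + 3)*Q)/2 = -5 + ((-1 + 3)*Q)/2 = -5 + (2*Q)/2 = -5 + Q)
46295/J(R(-6)) = 46295/(-5 - 27) = 46295/(-32) = 46295*(-1/32) = -46295/32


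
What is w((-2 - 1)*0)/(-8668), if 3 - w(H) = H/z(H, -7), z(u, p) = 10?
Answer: -3/8668 ≈ -0.00034610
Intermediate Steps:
w(H) = 3 - H/10
w((-2 - 1)*0)/(-8668) = (3 - (-2 - 1)*0/10)/(-8668) = (3 - (-3)*0/10)*(-1/8668) = (3 - ⅒*0)*(-1/8668) = (3 + 0)*(-1/8668) = 3*(-1/8668) = -3/8668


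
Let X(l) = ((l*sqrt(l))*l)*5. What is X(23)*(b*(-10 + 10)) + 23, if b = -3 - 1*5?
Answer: 23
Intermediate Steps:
b = -8 (b = -3 - 5 = -8)
X(l) = 5*l**(5/2) (X(l) = (l**(3/2)*l)*5 = l**(5/2)*5 = 5*l**(5/2))
X(23)*(b*(-10 + 10)) + 23 = (5*23**(5/2))*(-8*(-10 + 10)) + 23 = (5*(529*sqrt(23)))*(-8*0) + 23 = (2645*sqrt(23))*0 + 23 = 0 + 23 = 23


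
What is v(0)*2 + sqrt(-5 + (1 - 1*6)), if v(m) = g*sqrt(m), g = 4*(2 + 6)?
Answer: I*sqrt(10) ≈ 3.1623*I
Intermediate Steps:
g = 32 (g = 4*8 = 32)
v(m) = 32*sqrt(m)
v(0)*2 + sqrt(-5 + (1 - 1*6)) = (32*sqrt(0))*2 + sqrt(-5 + (1 - 1*6)) = (32*0)*2 + sqrt(-5 + (1 - 6)) = 0*2 + sqrt(-5 - 5) = 0 + sqrt(-10) = 0 + I*sqrt(10) = I*sqrt(10)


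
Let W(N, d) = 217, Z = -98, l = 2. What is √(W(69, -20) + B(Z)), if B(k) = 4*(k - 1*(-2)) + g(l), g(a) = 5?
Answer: 9*I*√2 ≈ 12.728*I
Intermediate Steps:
B(k) = 13 + 4*k (B(k) = 4*(k - 1*(-2)) + 5 = 4*(k + 2) + 5 = 4*(2 + k) + 5 = (8 + 4*k) + 5 = 13 + 4*k)
√(W(69, -20) + B(Z)) = √(217 + (13 + 4*(-98))) = √(217 + (13 - 392)) = √(217 - 379) = √(-162) = 9*I*√2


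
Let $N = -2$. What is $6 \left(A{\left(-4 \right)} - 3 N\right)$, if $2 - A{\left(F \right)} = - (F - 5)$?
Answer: $-6$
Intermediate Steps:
$A{\left(F \right)} = -3 + F$ ($A{\left(F \right)} = 2 - - (F - 5) = 2 - - (-5 + F) = 2 - \left(5 - F\right) = 2 + \left(-5 + F\right) = -3 + F$)
$6 \left(A{\left(-4 \right)} - 3 N\right) = 6 \left(\left(-3 - 4\right) - -6\right) = 6 \left(-7 + 6\right) = 6 \left(-1\right) = -6$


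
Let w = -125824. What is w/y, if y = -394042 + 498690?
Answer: -15728/13081 ≈ -1.2024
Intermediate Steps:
y = 104648
w/y = -125824/104648 = -125824*1/104648 = -15728/13081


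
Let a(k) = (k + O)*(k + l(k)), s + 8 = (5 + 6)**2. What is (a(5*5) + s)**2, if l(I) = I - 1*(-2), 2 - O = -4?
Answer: 2975625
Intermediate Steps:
s = 113 (s = -8 + (5 + 6)**2 = -8 + 11**2 = -8 + 121 = 113)
O = 6 (O = 2 - 1*(-4) = 2 + 4 = 6)
l(I) = 2 + I (l(I) = I + 2 = 2 + I)
a(k) = (2 + 2*k)*(6 + k) (a(k) = (k + 6)*(k + (2 + k)) = (6 + k)*(2 + 2*k) = (2 + 2*k)*(6 + k))
(a(5*5) + s)**2 = ((12 + 2*(5*5)**2 + 14*(5*5)) + 113)**2 = ((12 + 2*25**2 + 14*25) + 113)**2 = ((12 + 2*625 + 350) + 113)**2 = ((12 + 1250 + 350) + 113)**2 = (1612 + 113)**2 = 1725**2 = 2975625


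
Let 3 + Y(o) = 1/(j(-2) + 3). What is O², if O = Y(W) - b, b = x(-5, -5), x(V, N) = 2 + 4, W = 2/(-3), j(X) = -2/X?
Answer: 1225/16 ≈ 76.563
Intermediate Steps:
W = -⅔ (W = 2*(-⅓) = -⅔ ≈ -0.66667)
Y(o) = -11/4 (Y(o) = -3 + 1/(-2/(-2) + 3) = -3 + 1/(-2*(-½) + 3) = -3 + 1/(1 + 3) = -3 + 1/4 = -3 + ¼ = -11/4)
x(V, N) = 6
b = 6
O = -35/4 (O = -11/4 - 1*6 = -11/4 - 6 = -35/4 ≈ -8.7500)
O² = (-35/4)² = 1225/16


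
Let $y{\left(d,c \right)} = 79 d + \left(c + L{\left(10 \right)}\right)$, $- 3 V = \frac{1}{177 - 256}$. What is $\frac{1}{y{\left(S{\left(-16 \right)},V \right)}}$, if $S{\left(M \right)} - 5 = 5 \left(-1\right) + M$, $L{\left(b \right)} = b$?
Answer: $- \frac{237}{297197} \approx -0.00079745$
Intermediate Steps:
$V = \frac{1}{237}$ ($V = - \frac{1}{3 \left(177 - 256\right)} = - \frac{1}{3 \left(-79\right)} = \left(- \frac{1}{3}\right) \left(- \frac{1}{79}\right) = \frac{1}{237} \approx 0.0042194$)
$S{\left(M \right)} = M$ ($S{\left(M \right)} = 5 + \left(5 \left(-1\right) + M\right) = 5 + \left(-5 + M\right) = M$)
$y{\left(d,c \right)} = 10 + c + 79 d$ ($y{\left(d,c \right)} = 79 d + \left(c + 10\right) = 79 d + \left(10 + c\right) = 10 + c + 79 d$)
$\frac{1}{y{\left(S{\left(-16 \right)},V \right)}} = \frac{1}{10 + \frac{1}{237} + 79 \left(-16\right)} = \frac{1}{10 + \frac{1}{237} - 1264} = \frac{1}{- \frac{297197}{237}} = - \frac{237}{297197}$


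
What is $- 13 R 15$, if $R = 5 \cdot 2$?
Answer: $-1950$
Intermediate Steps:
$R = 10$
$- 13 R 15 = \left(-13\right) 10 \cdot 15 = \left(-130\right) 15 = -1950$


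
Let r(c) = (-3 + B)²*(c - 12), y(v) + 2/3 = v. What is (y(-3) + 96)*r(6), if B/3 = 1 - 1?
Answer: -4986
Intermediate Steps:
y(v) = -⅔ + v
B = 0 (B = 3*(1 - 1) = 3*0 = 0)
r(c) = -108 + 9*c (r(c) = (-3 + 0)²*(c - 12) = (-3)²*(-12 + c) = 9*(-12 + c) = -108 + 9*c)
(y(-3) + 96)*r(6) = ((-⅔ - 3) + 96)*(-108 + 9*6) = (-11/3 + 96)*(-108 + 54) = (277/3)*(-54) = -4986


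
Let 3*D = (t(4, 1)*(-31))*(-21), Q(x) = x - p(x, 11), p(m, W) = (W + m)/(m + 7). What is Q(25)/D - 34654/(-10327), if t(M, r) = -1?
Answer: 58186887/17927672 ≈ 3.2456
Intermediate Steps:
p(m, W) = (W + m)/(7 + m)
Q(x) = x - (11 + x)/(7 + x)
D = -217 (D = (-1*(-31)*(-21))/3 = (31*(-21))/3 = (1/3)*(-651) = -217)
Q(25)/D - 34654/(-10327) = ((-11 - 1*25 + 25*(7 + 25))/(7 + 25))/(-217) - 34654/(-10327) = ((-11 - 25 + 25*32)/32)*(-1/217) - 34654*(-1/10327) = ((-11 - 25 + 800)/32)*(-1/217) + 34654/10327 = ((1/32)*764)*(-1/217) + 34654/10327 = (191/8)*(-1/217) + 34654/10327 = -191/1736 + 34654/10327 = 58186887/17927672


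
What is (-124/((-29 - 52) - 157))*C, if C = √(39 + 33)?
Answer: 372*√2/119 ≈ 4.4209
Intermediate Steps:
C = 6*√2 (C = √72 = 6*√2 ≈ 8.4853)
(-124/((-29 - 52) - 157))*C = (-124/((-29 - 52) - 157))*(6*√2) = (-124/(-81 - 157))*(6*√2) = (-124/(-238))*(6*√2) = (-1/238*(-124))*(6*√2) = 62*(6*√2)/119 = 372*√2/119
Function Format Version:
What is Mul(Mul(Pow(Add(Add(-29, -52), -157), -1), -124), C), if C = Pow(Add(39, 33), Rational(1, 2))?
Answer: Mul(Rational(372, 119), Pow(2, Rational(1, 2))) ≈ 4.4209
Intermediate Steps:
C = Mul(6, Pow(2, Rational(1, 2))) (C = Pow(72, Rational(1, 2)) = Mul(6, Pow(2, Rational(1, 2))) ≈ 8.4853)
Mul(Mul(Pow(Add(Add(-29, -52), -157), -1), -124), C) = Mul(Mul(Pow(Add(Add(-29, -52), -157), -1), -124), Mul(6, Pow(2, Rational(1, 2)))) = Mul(Mul(Pow(Add(-81, -157), -1), -124), Mul(6, Pow(2, Rational(1, 2)))) = Mul(Mul(Pow(-238, -1), -124), Mul(6, Pow(2, Rational(1, 2)))) = Mul(Mul(Rational(-1, 238), -124), Mul(6, Pow(2, Rational(1, 2)))) = Mul(Rational(62, 119), Mul(6, Pow(2, Rational(1, 2)))) = Mul(Rational(372, 119), Pow(2, Rational(1, 2)))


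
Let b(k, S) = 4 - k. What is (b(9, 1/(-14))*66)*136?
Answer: -44880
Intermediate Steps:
(b(9, 1/(-14))*66)*136 = ((4 - 1*9)*66)*136 = ((4 - 9)*66)*136 = -5*66*136 = -330*136 = -44880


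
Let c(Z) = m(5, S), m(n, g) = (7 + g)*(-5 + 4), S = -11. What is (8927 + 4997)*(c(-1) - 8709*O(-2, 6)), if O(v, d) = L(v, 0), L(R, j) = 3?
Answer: -363736652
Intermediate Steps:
m(n, g) = -7 - g (m(n, g) = (7 + g)*(-1) = -7 - g)
O(v, d) = 3
c(Z) = 4 (c(Z) = -7 - 1*(-11) = -7 + 11 = 4)
(8927 + 4997)*(c(-1) - 8709*O(-2, 6)) = (8927 + 4997)*(4 - 8709*3) = 13924*(4 - 26127) = 13924*(-26123) = -363736652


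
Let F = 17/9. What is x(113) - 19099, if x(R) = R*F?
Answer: -169970/9 ≈ -18886.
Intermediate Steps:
F = 17/9 (F = 17*(⅑) = 17/9 ≈ 1.8889)
x(R) = 17*R/9 (x(R) = R*(17/9) = 17*R/9)
x(113) - 19099 = (17/9)*113 - 19099 = 1921/9 - 19099 = -169970/9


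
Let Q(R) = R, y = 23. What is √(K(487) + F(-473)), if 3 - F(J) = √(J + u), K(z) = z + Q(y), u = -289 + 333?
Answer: √(513 - I*√429) ≈ 22.654 - 0.4571*I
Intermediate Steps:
u = 44
K(z) = 23 + z (K(z) = z + 23 = 23 + z)
F(J) = 3 - √(44 + J) (F(J) = 3 - √(J + 44) = 3 - √(44 + J))
√(K(487) + F(-473)) = √((23 + 487) + (3 - √(44 - 473))) = √(510 + (3 - √(-429))) = √(510 + (3 - I*√429)) = √(513 - I*√429)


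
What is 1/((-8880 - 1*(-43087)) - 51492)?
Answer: -1/17285 ≈ -5.7854e-5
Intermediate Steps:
1/((-8880 - 1*(-43087)) - 51492) = 1/((-8880 + 43087) - 51492) = 1/(34207 - 51492) = 1/(-17285) = -1/17285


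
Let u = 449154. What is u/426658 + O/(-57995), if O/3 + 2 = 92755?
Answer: -46336371096/12372015355 ≈ -3.7453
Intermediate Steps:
O = 278259 (O = -6 + 3*92755 = -6 + 278265 = 278259)
u/426658 + O/(-57995) = 449154/426658 + 278259/(-57995) = 449154*(1/426658) + 278259*(-1/57995) = 224577/213329 - 278259/57995 = -46336371096/12372015355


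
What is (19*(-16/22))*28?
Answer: -4256/11 ≈ -386.91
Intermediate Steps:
(19*(-16/22))*28 = (19*(-16*1/22))*28 = (19*(-8/11))*28 = -152/11*28 = -4256/11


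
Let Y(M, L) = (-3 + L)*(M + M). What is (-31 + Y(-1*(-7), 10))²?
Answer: 4489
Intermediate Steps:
Y(M, L) = 2*M*(-3 + L) (Y(M, L) = (-3 + L)*(2*M) = 2*M*(-3 + L))
(-31 + Y(-1*(-7), 10))² = (-31 + 2*(-1*(-7))*(-3 + 10))² = (-31 + 2*7*7)² = (-31 + 98)² = 67² = 4489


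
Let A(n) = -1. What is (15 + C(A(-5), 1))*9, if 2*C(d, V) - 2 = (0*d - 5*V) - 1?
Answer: 117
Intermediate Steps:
C(d, V) = ½ - 5*V/2 (C(d, V) = 1 + ((0*d - 5*V) - 1)/2 = 1 + ((0 - 5*V) - 1)/2 = 1 + (-5*V - 1)/2 = 1 + (-1 - 5*V)/2 = 1 + (-½ - 5*V/2) = ½ - 5*V/2)
(15 + C(A(-5), 1))*9 = (15 + (½ - 5/2*1))*9 = (15 + (½ - 5/2))*9 = (15 - 2)*9 = 13*9 = 117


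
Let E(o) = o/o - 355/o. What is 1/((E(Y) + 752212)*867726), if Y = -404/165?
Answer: 202/131873798608101 ≈ 1.5318e-12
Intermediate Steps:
Y = -404/165 (Y = -404*1/165 = -404/165 ≈ -2.4485)
E(o) = 1 - 355/o
1/((E(Y) + 752212)*867726) = 1/(((-355 - 404/165)/(-404/165) + 752212)*867726) = (1/867726)/(-165/404*(-58979/165) + 752212) = (1/867726)/(58979/404 + 752212) = (1/867726)/(303952627/404) = (404/303952627)*(1/867726) = 202/131873798608101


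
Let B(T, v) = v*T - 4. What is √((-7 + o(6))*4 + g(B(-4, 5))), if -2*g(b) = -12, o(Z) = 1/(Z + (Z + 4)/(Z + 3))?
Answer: 7*I*√7/4 ≈ 4.6301*I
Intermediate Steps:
o(Z) = 1/(Z + (4 + Z)/(3 + Z))
B(T, v) = -4 + T*v (B(T, v) = T*v - 4 = -4 + T*v)
g(b) = 6 (g(b) = -½*(-12) = 6)
√((-7 + o(6))*4 + g(B(-4, 5))) = √((-7 + (3 + 6)/(4 + 6² + 4*6))*4 + 6) = √((-7 + 9/(4 + 36 + 24))*4 + 6) = √((-7 + 9/64)*4 + 6) = √(-439/64*4 + 6) = √(-439/16 + 6) = √(-343/16) = 7*I*√7/4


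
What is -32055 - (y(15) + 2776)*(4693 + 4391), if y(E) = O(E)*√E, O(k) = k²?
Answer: -25249239 - 2043900*√15 ≈ -3.3165e+7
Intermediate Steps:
y(E) = E^(5/2) (y(E) = E²*√E = E^(5/2))
-32055 - (y(15) + 2776)*(4693 + 4391) = -32055 - (15^(5/2) + 2776)*(4693 + 4391) = -32055 - (225*√15 + 2776)*9084 = -32055 - (2776 + 225*√15)*9084 = -32055 - (25217184 + 2043900*√15) = -32055 + (-25217184 - 2043900*√15) = -25249239 - 2043900*√15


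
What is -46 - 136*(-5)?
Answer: 634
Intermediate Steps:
-46 - 136*(-5) = -46 + 680 = 634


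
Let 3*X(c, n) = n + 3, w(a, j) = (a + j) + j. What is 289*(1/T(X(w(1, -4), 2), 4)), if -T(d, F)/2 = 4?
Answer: -289/8 ≈ -36.125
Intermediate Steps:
w(a, j) = a + 2*j
X(c, n) = 1 + n/3 (X(c, n) = (n + 3)/3 = (3 + n)/3 = 1 + n/3)
T(d, F) = -8 (T(d, F) = -2*4 = -8)
289*(1/T(X(w(1, -4), 2), 4)) = 289*(1/(-8)) = 289*(1*(-1/8)) = 289*(-1/8) = -289/8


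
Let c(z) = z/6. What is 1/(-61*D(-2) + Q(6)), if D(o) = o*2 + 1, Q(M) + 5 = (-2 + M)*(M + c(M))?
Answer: 1/206 ≈ 0.0048544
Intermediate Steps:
c(z) = z/6 (c(z) = z*(1/6) = z/6)
Q(M) = -5 + 7*M*(-2 + M)/6 (Q(M) = -5 + (-2 + M)*(M + M/6) = -5 + (-2 + M)*(7*M/6) = -5 + 7*M*(-2 + M)/6)
D(o) = 1 + 2*o (D(o) = 2*o + 1 = 1 + 2*o)
1/(-61*D(-2) + Q(6)) = 1/(-61*(1 + 2*(-2)) + (-5 - 7/3*6 + (7/6)*6**2)) = 1/(-61*(1 - 4) + (-5 - 14 + (7/6)*36)) = 1/(-61*(-3) + (-5 - 14 + 42)) = 1/(183 + 23) = 1/206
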